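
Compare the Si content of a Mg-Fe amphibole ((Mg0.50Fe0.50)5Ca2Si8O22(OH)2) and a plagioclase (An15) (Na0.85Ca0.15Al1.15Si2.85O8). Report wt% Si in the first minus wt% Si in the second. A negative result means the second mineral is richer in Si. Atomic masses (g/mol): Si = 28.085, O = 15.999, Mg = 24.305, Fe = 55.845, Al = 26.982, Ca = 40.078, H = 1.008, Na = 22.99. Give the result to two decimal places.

-5.04 percentage points

M((Mg0.50Fe0.50)5Ca2Si8O22(OH)2) = 891.203 g/mol, so wt% Si = 224.680/891.203 × 100 = 25.21%.
M(Na0.85Ca0.15Al1.15Si2.85O8) = 264.617 g/mol, so wt% Si = 80.042/264.617 × 100 = 30.25%.
25.21 − 30.25 = -5.04 pp.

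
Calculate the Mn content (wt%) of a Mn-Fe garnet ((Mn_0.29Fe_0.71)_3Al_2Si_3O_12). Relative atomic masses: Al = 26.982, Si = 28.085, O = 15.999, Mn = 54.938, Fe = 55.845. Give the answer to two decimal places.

Formula mass = 0.87×54.938 + 2.13×55.845 + 2×26.982 + 3×28.085 + 12×15.999 = 496.953 g/mol, of which 47.796 g is Mn.
So Mn makes up 47.796/496.953 = 0.0962 of the mass, i.e. 9.62%.

9.62 wt%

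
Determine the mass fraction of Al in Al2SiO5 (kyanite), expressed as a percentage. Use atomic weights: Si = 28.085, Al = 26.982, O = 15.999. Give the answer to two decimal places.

Molar mass of Al2SiO5: 2*26.982 + 1*28.085 + 5*15.999 = 162.044 g/mol.
Mass of Al per formula unit: 2 × 26.982 = 53.964 g.
Weight fraction Al = 53.964 / 162.044 = 0.3330.

33.30 wt%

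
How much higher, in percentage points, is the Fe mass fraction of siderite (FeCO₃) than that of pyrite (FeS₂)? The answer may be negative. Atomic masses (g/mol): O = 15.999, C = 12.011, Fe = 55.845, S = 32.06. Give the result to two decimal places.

M(FeCO₃) = 115.853 g/mol, so wt% Fe = 55.845/115.853 × 100 = 48.20%.
M(FeS₂) = 119.965 g/mol, so wt% Fe = 55.845/119.965 × 100 = 46.55%.
48.20 − 46.55 = 1.65 pp.

1.65 percentage points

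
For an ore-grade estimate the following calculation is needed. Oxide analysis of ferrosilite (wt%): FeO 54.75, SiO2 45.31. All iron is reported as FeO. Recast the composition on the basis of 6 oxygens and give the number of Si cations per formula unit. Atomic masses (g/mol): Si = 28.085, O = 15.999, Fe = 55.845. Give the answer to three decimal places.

FeO: 54.75/71.844 = 0.76207 mol → 0.76207 mol Fe, 0.76207 mol O.
SiO2: 45.31/60.083 = 0.75412 mol → 0.75412 mol Si, 1.50824 mol O.
Total oxygen = 2.27031 mol. Normalization factor = 6/2.27031 = 2.64281.
Si per 6 O = 0.75412 × 2.64281 = 1.993.

1.993 Si apfu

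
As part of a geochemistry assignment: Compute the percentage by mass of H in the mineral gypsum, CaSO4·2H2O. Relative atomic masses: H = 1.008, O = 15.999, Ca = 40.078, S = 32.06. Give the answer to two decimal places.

M(CaSO4·2H2O) = 172.164 g/mol.
H contributes 4 × 1.008 = 4.032 g per mole.
4.032/172.164 = 0.0234 → 2.34%.

2.34 wt%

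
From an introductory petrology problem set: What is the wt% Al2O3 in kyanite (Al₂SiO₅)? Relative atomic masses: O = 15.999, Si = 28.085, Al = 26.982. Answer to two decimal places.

62.92 wt%

Molar mass of Al₂SiO₅ = 2·26.982 + 1·28.085 + 5·15.999 = 162.044 g/mol.
Each formula unit contains 2 Al, equivalent to 2/2 = 1.0000 mol Al2O3.
M(Al2O3) = 2×26.982 + 3×15.999 = 101.961 g/mol.
Mass of Al2O3 per formula unit = 1.0000 × 101.961 = 101.961 g.
Al2O3 wt% = 101.961 / 162.044 × 100 = 62.92%.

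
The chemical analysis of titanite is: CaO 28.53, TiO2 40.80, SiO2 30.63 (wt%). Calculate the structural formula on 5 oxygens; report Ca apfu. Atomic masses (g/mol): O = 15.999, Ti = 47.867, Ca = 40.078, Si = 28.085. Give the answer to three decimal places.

CaO: 28.53/56.077 = 0.50876 mol → 0.50876 mol Ca, 0.50876 mol O.
TiO2: 40.80/79.865 = 0.51086 mol → 0.51086 mol Ti, 1.02172 mol O.
SiO2: 30.63/60.083 = 0.50979 mol → 0.50979 mol Si, 1.01958 mol O.
Total oxygen = 2.55006 mol. Normalization factor = 5/2.55006 = 1.96074.
Ca per 5 O = 0.50876 × 1.96074 = 0.998.

0.998 Ca apfu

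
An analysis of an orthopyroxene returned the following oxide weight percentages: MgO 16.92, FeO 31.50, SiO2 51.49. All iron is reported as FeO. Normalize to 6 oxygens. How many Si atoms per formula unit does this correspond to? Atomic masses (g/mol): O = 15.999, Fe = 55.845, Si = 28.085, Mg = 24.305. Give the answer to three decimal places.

1.999 Si apfu

MgO: 16.92/40.304 = 0.41981 mol → 0.41981 mol Mg, 0.41981 mol O.
FeO: 31.50/71.844 = 0.43845 mol → 0.43845 mol Fe, 0.43845 mol O.
SiO2: 51.49/60.083 = 0.85698 mol → 0.85698 mol Si, 1.71396 mol O.
Total oxygen = 2.57222 mol. Normalization factor = 6/2.57222 = 2.33262.
Si per 6 O = 0.85698 × 2.33262 = 1.999.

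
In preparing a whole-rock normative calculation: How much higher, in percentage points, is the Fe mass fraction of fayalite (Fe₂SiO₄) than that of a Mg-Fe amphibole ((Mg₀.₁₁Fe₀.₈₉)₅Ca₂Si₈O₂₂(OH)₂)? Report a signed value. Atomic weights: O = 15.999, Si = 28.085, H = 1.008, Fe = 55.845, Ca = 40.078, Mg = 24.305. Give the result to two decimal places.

Fe in Fe₂SiO₄: molar mass 203.771 g/mol; 2×55.845 = 111.690 g → 54.81 wt%.
Fe in (Mg₀.₁₁Fe₀.₈₉)₅Ca₂Si₈O₂₂(OH)₂: molar mass 952.706 g/mol; 4.45×55.845 = 248.510 g → 26.08 wt%.
Difference = 54.81 − 26.08 = 28.73 percentage points.

28.73 percentage points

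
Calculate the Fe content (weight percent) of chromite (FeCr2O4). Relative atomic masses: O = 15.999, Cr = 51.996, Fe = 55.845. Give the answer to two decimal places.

Molar mass of FeCr2O4: 1×55.845 + 2×51.996 + 4×15.999 = 223.833 g/mol.
Mass of Fe per formula unit: 1 × 55.845 = 55.845 g.
Weight fraction Fe = 55.845 / 223.833 = 0.2495.

24.95 weight percent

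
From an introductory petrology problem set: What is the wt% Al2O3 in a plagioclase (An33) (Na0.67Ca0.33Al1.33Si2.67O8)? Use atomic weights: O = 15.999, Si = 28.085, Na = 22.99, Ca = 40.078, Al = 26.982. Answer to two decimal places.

25.35 wt%

Formula mass = 267.494 g/mol.
1.33 Al → 0.6650 mol Al2O3 per formula unit; M(Al2O3) = 101.961, so Al2O3 mass = 67.804 g.
67.804/267.494 × 100 = 25.35 wt%.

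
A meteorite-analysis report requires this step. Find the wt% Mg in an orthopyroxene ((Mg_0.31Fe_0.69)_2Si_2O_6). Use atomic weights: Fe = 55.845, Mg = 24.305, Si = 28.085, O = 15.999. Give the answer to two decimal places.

Formula mass = 0.62*24.305 + 1.38*55.845 + 2*28.085 + 6*15.999 = 244.299 g/mol, of which 15.069 g is Mg.
So Mg makes up 15.069/244.299 = 0.0617 of the mass, i.e. 6.17%.

6.17 wt%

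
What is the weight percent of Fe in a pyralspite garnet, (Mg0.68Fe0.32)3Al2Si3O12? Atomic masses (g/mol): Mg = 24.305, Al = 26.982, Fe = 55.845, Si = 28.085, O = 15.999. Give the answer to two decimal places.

12.37 wt%

Molar mass of (Mg0.68Fe0.32)3Al2Si3O12: 2.04×24.305 + 0.96×55.845 + 2×26.982 + 3×28.085 + 12×15.999 = 433.400 g/mol.
Mass of Fe per formula unit: 0.96 × 55.845 = 53.611 g.
Weight fraction Fe = 53.611 / 433.400 = 0.1237.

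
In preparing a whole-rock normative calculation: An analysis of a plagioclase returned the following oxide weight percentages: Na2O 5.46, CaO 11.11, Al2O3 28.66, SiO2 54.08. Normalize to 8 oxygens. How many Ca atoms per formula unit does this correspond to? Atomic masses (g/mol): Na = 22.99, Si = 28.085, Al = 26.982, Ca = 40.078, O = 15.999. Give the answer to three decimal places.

Na2O: 5.46/61.979 = 0.08809 mol → 0.17618 mol Na, 0.08809 mol O.
CaO: 11.11/56.077 = 0.19812 mol → 0.19812 mol Ca, 0.19812 mol O.
Al2O3: 28.66/101.961 = 0.28109 mol → 0.56218 mol Al, 0.84327 mol O.
SiO2: 54.08/60.083 = 0.90009 mol → 0.90009 mol Si, 1.80018 mol O.
Total oxygen = 2.92966 mol. Normalization factor = 8/2.92966 = 2.73069.
Ca per 8 O = 0.19812 × 2.73069 = 0.541.

0.541 Ca apfu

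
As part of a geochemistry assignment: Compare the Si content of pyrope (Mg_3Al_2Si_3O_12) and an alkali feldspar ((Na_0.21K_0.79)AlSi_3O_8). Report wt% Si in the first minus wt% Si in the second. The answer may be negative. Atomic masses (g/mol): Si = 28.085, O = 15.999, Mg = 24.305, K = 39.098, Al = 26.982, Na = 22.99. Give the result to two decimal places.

M(Mg_3Al_2Si_3O_12) = 403.122 g/mol, so wt% Si = 84.255/403.122 × 100 = 20.90%.
M((Na_0.21K_0.79)AlSi_3O_8) = 274.944 g/mol, so wt% Si = 84.255/274.944 × 100 = 30.64%.
20.90 − 30.64 = -9.74 pp.

-9.74 percentage points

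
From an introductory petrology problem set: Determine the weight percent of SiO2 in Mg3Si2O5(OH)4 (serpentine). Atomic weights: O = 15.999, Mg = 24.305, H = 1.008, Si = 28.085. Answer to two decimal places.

43.36 wt%

Molar mass of Mg3Si2O5(OH)4 = 3×24.305 + 2×28.085 + 9×15.999 + 4×1.008 = 277.108 g/mol.
Each formula unit contains 2 Si, equivalent to 2/1 = 2.0000 mol SiO2.
M(SiO2) = 1×28.085 + 2×15.999 = 60.083 g/mol.
Mass of SiO2 per formula unit = 2.0000 × 60.083 = 120.166 g.
SiO2 wt% = 120.166 / 277.108 × 100 = 43.36%.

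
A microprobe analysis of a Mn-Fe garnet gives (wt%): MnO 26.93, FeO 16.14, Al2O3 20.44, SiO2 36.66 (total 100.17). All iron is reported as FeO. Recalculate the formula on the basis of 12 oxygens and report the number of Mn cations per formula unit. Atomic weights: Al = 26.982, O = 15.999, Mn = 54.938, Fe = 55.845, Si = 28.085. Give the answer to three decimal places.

MnO (M=70.937): mol = 0.37963; Mn = 0.37963, O = 0.37963.
FeO (M=71.844): mol = 0.22465; Fe = 0.22465, O = 0.22465.
Al2O3 (M=101.961): mol = 0.20047; Al = 0.40094, O = 0.60141.
SiO2 (M=60.083): mol = 0.61016; Si = 0.61016, O = 1.22032.
ΣO = 2.42601; factor = 12/ΣO = 4.94639.
Mn apfu = 0.37963 × 4.94639 = 1.878.

1.878 Mn apfu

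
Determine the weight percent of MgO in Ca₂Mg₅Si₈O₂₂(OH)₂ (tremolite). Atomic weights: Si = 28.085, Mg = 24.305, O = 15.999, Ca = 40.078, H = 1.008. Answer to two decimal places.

Molar mass of Ca₂Mg₅Si₈O₂₂(OH)₂ = 2*40.078 + 5*24.305 + 8*28.085 + 24*15.999 + 2*1.008 = 812.353 g/mol.
Each formula unit contains 5 Mg, equivalent to 5/1 = 5.0000 mol MgO.
M(MgO) = 1×24.305 + 1×15.999 = 40.304 g/mol.
Mass of MgO per formula unit = 5.0000 × 40.304 = 201.520 g.
MgO wt% = 201.520 / 812.353 × 100 = 24.81%.

24.81 wt%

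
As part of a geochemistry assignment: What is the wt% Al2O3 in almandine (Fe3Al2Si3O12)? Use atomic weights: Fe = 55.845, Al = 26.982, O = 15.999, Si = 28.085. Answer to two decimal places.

20.48 wt%

Formula mass = 497.742 g/mol.
2 Al → 1.0000 mol Al2O3 per formula unit; M(Al2O3) = 101.961, so Al2O3 mass = 101.961 g.
101.961/497.742 × 100 = 20.48 wt%.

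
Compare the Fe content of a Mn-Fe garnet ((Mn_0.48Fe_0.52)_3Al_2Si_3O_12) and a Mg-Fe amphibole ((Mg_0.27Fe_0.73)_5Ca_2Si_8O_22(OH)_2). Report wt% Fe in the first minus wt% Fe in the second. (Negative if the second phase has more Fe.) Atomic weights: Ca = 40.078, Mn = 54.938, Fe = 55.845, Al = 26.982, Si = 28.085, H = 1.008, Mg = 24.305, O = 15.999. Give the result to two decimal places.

First mineral: 87.118 g Fe in 496.436 g formula = 17.55 wt% Fe.
Second mineral: 203.834 g Fe in 927.474 g formula = 21.98 wt% Fe.
17.55% − 21.98% gives a difference of -4.43 percentage points.

-4.43 percentage points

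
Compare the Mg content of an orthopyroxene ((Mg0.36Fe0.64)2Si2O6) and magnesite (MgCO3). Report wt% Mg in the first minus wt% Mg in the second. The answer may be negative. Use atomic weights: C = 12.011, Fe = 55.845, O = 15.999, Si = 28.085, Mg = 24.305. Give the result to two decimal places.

M((Mg0.36Fe0.64)2Si2O6) = 241.145 g/mol, so wt% Mg = 17.500/241.145 × 100 = 7.26%.
M(MgCO3) = 84.313 g/mol, so wt% Mg = 24.305/84.313 × 100 = 28.83%.
7.26 − 28.83 = -21.57 pp.

-21.57 percentage points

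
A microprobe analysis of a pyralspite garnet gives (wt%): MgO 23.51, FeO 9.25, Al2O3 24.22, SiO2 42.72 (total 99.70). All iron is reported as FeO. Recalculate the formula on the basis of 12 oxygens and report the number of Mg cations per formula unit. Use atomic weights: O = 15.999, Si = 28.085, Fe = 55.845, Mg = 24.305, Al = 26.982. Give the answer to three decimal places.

2.459 Mg apfu

MgO: 23.51/40.304 = 0.58332 mol → 0.58332 mol Mg, 0.58332 mol O.
FeO: 9.25/71.844 = 0.12875 mol → 0.12875 mol Fe, 0.12875 mol O.
Al2O3: 24.22/101.961 = 0.23754 mol → 0.47508 mol Al, 0.71262 mol O.
SiO2: 42.72/60.083 = 0.71102 mol → 0.71102 mol Si, 1.42204 mol O.
Total oxygen = 2.84673 mol. Normalization factor = 12/2.84673 = 4.21536.
Mg per 12 O = 0.58332 × 4.21536 = 2.459.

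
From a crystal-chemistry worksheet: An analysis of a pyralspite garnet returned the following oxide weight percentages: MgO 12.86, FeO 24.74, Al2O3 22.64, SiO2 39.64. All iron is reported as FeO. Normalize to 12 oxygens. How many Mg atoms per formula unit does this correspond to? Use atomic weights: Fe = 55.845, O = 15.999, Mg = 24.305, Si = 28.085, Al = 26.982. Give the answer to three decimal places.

1.445 Mg apfu

12.86 wt% MgO ÷ 40.304 g/mol = 0.31908 mol, giving 0.31908 Mg and 0.31908 O.
24.74 wt% FeO ÷ 71.844 g/mol = 0.34436 mol, giving 0.34436 Fe and 0.34436 O.
22.64 wt% Al2O3 ÷ 101.961 g/mol = 0.22205 mol, giving 0.44410 Al and 0.66615 O.
39.64 wt% SiO2 ÷ 60.083 g/mol = 0.65975 mol, giving 0.65975 Si and 1.31950 O.
Oxygen sums to 2.64909; scaling by 12/2.64909 = 4.52986 puts the formula on 12 O.
Mg: 0.31908 × 4.52986 = 1.445 atoms per formula unit.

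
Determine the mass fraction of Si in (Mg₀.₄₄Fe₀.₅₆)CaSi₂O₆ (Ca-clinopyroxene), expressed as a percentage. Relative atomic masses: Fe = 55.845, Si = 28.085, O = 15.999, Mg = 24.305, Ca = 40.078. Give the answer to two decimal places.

23.98 weight percent

Molar mass of (Mg₀.₄₄Fe₀.₅₆)CaSi₂O₆: 0.44*24.305 + 0.56*55.845 + 1*40.078 + 2*28.085 + 6*15.999 = 234.209 g/mol.
Mass of Si per formula unit: 2 × 28.085 = 56.170 g.
Weight fraction Si = 56.170 / 234.209 = 0.2398.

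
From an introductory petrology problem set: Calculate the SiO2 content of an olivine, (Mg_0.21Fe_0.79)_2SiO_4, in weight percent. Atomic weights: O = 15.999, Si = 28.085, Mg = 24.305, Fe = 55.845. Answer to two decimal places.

M((Mg_0.21Fe_0.79)_2SiO_4) = 190.524 g/mol; M(SiO2) = 60.083 g/mol.
Moles SiO2 per formula unit = 1 Si ÷ 1 = 1.0000.
SiO2 fraction = (1.0000 × 60.083) / 190.524 = 60.083/190.524 = 0.3154.

31.54 wt%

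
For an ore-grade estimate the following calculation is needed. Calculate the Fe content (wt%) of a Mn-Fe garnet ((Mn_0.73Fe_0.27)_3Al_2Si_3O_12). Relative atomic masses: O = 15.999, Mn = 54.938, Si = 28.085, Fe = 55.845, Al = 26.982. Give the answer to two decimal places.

Formula mass = 2.19·54.938 + 0.81·55.845 + 2·26.982 + 3·28.085 + 12·15.999 = 495.756 g/mol, of which 45.234 g is Fe.
So Fe makes up 45.234/495.756 = 0.0912 of the mass, i.e. 9.12%.

9.12 wt%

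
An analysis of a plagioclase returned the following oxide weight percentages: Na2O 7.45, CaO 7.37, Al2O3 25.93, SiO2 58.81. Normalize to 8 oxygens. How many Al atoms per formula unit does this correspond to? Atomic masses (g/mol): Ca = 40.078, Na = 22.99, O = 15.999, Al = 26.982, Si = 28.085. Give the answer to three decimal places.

1.369 Al apfu

7.45 wt% Na2O ÷ 61.979 g/mol = 0.12020 mol, giving 0.24040 Na and 0.12020 O.
7.37 wt% CaO ÷ 56.077 g/mol = 0.13143 mol, giving 0.13143 Ca and 0.13143 O.
25.93 wt% Al2O3 ÷ 101.961 g/mol = 0.25431 mol, giving 0.50862 Al and 0.76293 O.
58.81 wt% SiO2 ÷ 60.083 g/mol = 0.97881 mol, giving 0.97881 Si and 1.95762 O.
Oxygen sums to 2.97218; scaling by 8/2.97218 = 2.69163 puts the formula on 8 O.
Al: 0.50862 × 2.69163 = 1.369 atoms per formula unit.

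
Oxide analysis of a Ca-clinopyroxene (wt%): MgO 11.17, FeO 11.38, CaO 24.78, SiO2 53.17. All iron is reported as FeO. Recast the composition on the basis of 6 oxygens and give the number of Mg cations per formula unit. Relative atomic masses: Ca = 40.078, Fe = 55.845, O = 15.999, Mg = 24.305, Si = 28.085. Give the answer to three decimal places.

0.628 Mg apfu

MgO: 11.17/40.304 = 0.27714 mol → 0.27714 mol Mg, 0.27714 mol O.
FeO: 11.38/71.844 = 0.15840 mol → 0.15840 mol Fe, 0.15840 mol O.
CaO: 24.78/56.077 = 0.44189 mol → 0.44189 mol Ca, 0.44189 mol O.
SiO2: 53.17/60.083 = 0.88494 mol → 0.88494 mol Si, 1.76988 mol O.
Total oxygen = 2.64731 mol. Normalization factor = 6/2.64731 = 2.26645.
Mg per 6 O = 0.27714 × 2.26645 = 0.628.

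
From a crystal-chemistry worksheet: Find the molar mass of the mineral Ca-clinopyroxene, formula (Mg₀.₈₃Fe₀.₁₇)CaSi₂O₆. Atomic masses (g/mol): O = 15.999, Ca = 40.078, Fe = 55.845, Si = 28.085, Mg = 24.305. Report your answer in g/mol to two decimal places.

M = 0.83·24.305 + 0.17·55.845 + 1·40.078 + 2·28.085 + 6·15.999

221.91 g/mol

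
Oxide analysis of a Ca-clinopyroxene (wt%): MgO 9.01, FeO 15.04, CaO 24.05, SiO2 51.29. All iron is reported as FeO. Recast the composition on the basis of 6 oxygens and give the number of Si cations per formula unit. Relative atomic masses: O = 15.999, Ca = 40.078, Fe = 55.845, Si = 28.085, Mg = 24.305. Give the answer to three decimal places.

1.994 Si apfu

MgO (M=40.304): mol = 0.22355; Mg = 0.22355, O = 0.22355.
FeO (M=71.844): mol = 0.20934; Fe = 0.20934, O = 0.20934.
CaO (M=56.077): mol = 0.42887; Ca = 0.42887, O = 0.42887.
SiO2 (M=60.083): mol = 0.85365; Si = 0.85365, O = 1.70730.
ΣO = 2.56906; factor = 6/ΣO = 2.33548.
Si apfu = 0.85365 × 2.33548 = 1.994.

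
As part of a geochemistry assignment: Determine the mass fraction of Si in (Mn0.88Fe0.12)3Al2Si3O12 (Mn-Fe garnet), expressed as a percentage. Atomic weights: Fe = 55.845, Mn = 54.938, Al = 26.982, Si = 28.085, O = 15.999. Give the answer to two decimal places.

17.01 wt%

Molar mass of (Mn0.88Fe0.12)3Al2Si3O12: 2.64*54.938 + 0.36*55.845 + 2*26.982 + 3*28.085 + 12*15.999 = 495.348 g/mol.
Mass of Si per formula unit: 3 × 28.085 = 84.255 g.
Weight fraction Si = 84.255 / 495.348 = 0.1701.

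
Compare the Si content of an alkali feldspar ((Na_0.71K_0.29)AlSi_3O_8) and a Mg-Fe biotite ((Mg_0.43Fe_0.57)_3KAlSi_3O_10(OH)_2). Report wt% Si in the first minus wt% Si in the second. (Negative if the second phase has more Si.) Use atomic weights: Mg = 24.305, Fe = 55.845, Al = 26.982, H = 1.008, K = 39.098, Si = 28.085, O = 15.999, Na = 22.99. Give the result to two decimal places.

13.69 percentage points

First mineral: 84.255 g Si in 266.890 g formula = 31.57 wt% Si.
Second mineral: 84.255 g Si in 471.187 g formula = 17.88 wt% Si.
31.57% − 17.88% gives a difference of 13.69 percentage points.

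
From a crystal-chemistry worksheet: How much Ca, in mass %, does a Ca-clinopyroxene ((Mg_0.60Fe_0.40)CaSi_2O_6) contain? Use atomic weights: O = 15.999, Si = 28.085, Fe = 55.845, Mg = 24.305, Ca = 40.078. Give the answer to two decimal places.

17.49 mass %

M((Mg_0.60Fe_0.40)CaSi_2O_6) = 229.163 g/mol.
Ca contributes 1 × 40.078 = 40.078 g per mole.
40.078/229.163 = 0.1749 → 17.49%.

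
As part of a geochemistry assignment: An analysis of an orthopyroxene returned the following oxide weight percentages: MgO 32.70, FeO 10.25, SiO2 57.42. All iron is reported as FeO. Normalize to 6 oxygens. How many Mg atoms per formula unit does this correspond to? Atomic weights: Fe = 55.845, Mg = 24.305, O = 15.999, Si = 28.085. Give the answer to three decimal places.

1.699 Mg apfu

32.70 wt% MgO ÷ 40.304 g/mol = 0.81133 mol, giving 0.81133 Mg and 0.81133 O.
10.25 wt% FeO ÷ 71.844 g/mol = 0.14267 mol, giving 0.14267 Fe and 0.14267 O.
57.42 wt% SiO2 ÷ 60.083 g/mol = 0.95568 mol, giving 0.95568 Si and 1.91136 O.
Oxygen sums to 2.86536; scaling by 6/2.86536 = 2.09398 puts the formula on 6 O.
Mg: 0.81133 × 2.09398 = 1.699 atoms per formula unit.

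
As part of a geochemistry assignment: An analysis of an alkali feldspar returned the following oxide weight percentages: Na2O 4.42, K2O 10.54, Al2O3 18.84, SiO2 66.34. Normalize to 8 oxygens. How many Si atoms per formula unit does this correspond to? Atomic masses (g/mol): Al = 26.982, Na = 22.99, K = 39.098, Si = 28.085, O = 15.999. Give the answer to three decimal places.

2.999 Si apfu

Na2O: 4.42/61.979 = 0.07131 mol → 0.14262 mol Na, 0.07131 mol O.
K2O: 10.54/94.195 = 0.11190 mol → 0.22380 mol K, 0.11190 mol O.
Al2O3: 18.84/101.961 = 0.18478 mol → 0.36956 mol Al, 0.55434 mol O.
SiO2: 66.34/60.083 = 1.10414 mol → 1.10414 mol Si, 2.20828 mol O.
Total oxygen = 2.94583 mol. Normalization factor = 8/2.94583 = 2.71570.
Si per 8 O = 1.10414 × 2.71570 = 2.999.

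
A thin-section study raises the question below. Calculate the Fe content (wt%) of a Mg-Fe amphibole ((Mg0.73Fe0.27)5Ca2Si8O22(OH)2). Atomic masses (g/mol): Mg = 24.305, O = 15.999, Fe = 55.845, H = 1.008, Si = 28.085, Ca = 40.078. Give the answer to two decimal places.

Formula mass = 3.65×24.305 + 1.35×55.845 + 2×40.078 + 8×28.085 + 24×15.999 + 2×1.008 = 854.932 g/mol, of which 75.391 g is Fe.
So Fe makes up 75.391/854.932 = 0.0882 of the mass, i.e. 8.82%.

8.82 wt%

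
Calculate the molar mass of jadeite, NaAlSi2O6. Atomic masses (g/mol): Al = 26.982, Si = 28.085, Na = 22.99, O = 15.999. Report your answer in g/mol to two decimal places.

M = 1·22.99 + 1·26.982 + 2·28.085 + 6·15.999

202.14 g/mol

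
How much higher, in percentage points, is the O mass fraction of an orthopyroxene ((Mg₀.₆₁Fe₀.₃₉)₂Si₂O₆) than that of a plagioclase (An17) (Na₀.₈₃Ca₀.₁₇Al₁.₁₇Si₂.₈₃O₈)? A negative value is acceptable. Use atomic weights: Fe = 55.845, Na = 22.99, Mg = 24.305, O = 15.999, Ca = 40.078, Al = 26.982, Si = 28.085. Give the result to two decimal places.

-5.72 percentage points

First mineral: 95.994 g O in 225.375 g formula = 42.59 wt% O.
Second mineral: 127.992 g O in 264.936 g formula = 48.31 wt% O.
42.59% − 48.31% gives a difference of -5.72 percentage points.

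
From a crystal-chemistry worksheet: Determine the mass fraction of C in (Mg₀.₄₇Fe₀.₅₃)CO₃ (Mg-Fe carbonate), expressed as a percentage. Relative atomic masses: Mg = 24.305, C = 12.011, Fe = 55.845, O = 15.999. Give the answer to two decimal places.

Molar mass of (Mg₀.₄₇Fe₀.₅₃)CO₃: 0.47*24.305 + 0.53*55.845 + 1*12.011 + 3*15.999 = 101.029 g/mol.
Mass of C per formula unit: 1 × 12.011 = 12.011 g.
Weight fraction C = 12.011 / 101.029 = 0.1189.

11.89 wt%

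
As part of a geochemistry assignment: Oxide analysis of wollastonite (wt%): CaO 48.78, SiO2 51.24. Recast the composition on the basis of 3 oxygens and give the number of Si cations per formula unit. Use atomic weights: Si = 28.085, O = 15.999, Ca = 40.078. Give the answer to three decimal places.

CaO (M=56.077): mol = 0.86988; Ca = 0.86988, O = 0.86988.
SiO2 (M=60.083): mol = 0.85282; Si = 0.85282, O = 1.70564.
ΣO = 2.57552; factor = 3/ΣO = 1.16481.
Si apfu = 0.85282 × 1.16481 = 0.993.

0.993 Si apfu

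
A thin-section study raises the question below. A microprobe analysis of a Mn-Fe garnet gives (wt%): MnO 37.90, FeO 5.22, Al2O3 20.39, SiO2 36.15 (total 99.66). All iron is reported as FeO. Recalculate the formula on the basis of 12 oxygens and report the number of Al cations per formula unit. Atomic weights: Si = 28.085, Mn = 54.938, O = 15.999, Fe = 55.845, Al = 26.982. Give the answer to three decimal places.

MnO: 37.90/70.937 = 0.53428 mol → 0.53428 mol Mn, 0.53428 mol O.
FeO: 5.22/71.844 = 0.07266 mol → 0.07266 mol Fe, 0.07266 mol O.
Al2O3: 20.39/101.961 = 0.19998 mol → 0.39996 mol Al, 0.59994 mol O.
SiO2: 36.15/60.083 = 0.60167 mol → 0.60167 mol Si, 1.20334 mol O.
Total oxygen = 2.41022 mol. Normalization factor = 12/2.41022 = 4.97880.
Al per 12 O = 0.39996 × 4.97880 = 1.991.

1.991 Al apfu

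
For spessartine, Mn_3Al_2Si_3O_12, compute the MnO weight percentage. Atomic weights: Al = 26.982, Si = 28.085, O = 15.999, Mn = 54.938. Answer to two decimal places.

M(Mn_3Al_2Si_3O_12) = 495.021 g/mol; M(MnO) = 70.937 g/mol.
Moles MnO per formula unit = 3 Mn ÷ 1 = 3.0000.
MnO fraction = (3.0000 × 70.937) / 495.021 = 212.811/495.021 = 0.4299.

42.99 wt%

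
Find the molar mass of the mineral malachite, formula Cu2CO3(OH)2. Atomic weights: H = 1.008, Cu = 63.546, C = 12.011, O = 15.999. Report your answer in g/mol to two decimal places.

Cu: 2 × 63.546 = 127.0920
C: 1 × 12.011 = 12.0110
O: 5 × 15.999 = 79.9950
H: 2 × 1.008 = 2.0160
Summing the contributions gives the formula mass.

221.11 g/mol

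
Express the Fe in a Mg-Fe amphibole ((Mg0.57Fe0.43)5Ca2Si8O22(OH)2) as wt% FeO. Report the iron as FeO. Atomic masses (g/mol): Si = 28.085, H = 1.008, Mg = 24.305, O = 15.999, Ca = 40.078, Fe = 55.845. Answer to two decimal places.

Formula mass = 880.164 g/mol.
2.15 Fe → 2.1500 mol FeO per formula unit; M(FeO) = 71.844, so FeO mass = 154.465 g.
154.465/880.164 × 100 = 17.55 wt%.

17.55 wt%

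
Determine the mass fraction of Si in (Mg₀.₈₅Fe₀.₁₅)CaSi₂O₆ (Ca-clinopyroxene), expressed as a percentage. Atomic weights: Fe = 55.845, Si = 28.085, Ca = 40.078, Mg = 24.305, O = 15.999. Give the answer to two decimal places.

M((Mg₀.₈₅Fe₀.₁₅)CaSi₂O₆) = 221.278 g/mol.
Si contributes 2 × 28.085 = 56.170 g per mole.
56.170/221.278 = 0.2538 → 25.38%.

25.38 mass %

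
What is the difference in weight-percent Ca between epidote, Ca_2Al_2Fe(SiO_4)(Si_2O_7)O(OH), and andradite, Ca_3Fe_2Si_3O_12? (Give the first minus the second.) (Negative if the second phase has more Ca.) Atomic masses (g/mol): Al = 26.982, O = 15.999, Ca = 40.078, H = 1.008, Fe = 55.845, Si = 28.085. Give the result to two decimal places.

-7.07 percentage points

Ca in Ca_2Al_2Fe(SiO_4)(Si_2O_7)O(OH): molar mass 483.215 g/mol; 2×40.078 = 80.156 g → 16.59 wt%.
Ca in Ca_3Fe_2Si_3O_12: molar mass 508.167 g/mol; 3×40.078 = 120.234 g → 23.66 wt%.
Difference = 16.59 − 23.66 = -7.07 percentage points.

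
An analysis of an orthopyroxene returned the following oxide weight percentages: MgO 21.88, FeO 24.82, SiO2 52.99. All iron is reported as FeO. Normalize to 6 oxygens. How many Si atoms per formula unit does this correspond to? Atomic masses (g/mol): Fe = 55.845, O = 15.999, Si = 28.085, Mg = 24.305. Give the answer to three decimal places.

MgO (M=40.304): mol = 0.54287; Mg = 0.54287, O = 0.54287.
FeO (M=71.844): mol = 0.34547; Fe = 0.34547, O = 0.34547.
SiO2 (M=60.083): mol = 0.88195; Si = 0.88195, O = 1.76390.
ΣO = 2.65224; factor = 6/ΣO = 2.26224.
Si apfu = 0.88195 × 2.26224 = 1.995.

1.995 Si apfu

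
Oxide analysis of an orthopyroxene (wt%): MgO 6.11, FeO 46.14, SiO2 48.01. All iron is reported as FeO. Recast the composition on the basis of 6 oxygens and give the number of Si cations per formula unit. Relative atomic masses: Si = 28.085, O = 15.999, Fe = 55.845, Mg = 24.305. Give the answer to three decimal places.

MgO (M=40.304): mol = 0.15160; Mg = 0.15160, O = 0.15160.
FeO (M=71.844): mol = 0.64222; Fe = 0.64222, O = 0.64222.
SiO2 (M=60.083): mol = 0.79906; Si = 0.79906, O = 1.59812.
ΣO = 2.39194; factor = 6/ΣO = 2.50842.
Si apfu = 0.79906 × 2.50842 = 2.004.

2.004 Si apfu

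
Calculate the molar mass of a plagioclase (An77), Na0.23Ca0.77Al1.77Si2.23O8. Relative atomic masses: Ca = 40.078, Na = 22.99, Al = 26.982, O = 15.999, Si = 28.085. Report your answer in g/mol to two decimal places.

274.53 g/mol

M = 0.23×22.99 + 0.77×40.078 + 1.77×26.982 + 2.23×28.085 + 8×15.999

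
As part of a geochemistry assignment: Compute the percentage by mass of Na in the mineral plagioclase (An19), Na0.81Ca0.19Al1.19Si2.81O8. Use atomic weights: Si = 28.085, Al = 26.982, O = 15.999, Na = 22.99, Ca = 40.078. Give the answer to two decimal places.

Formula mass = 0.81×22.99 + 0.19×40.078 + 1.19×26.982 + 2.81×28.085 + 8×15.999 = 265.256 g/mol, of which 18.622 g is Na.
So Na makes up 18.622/265.256 = 0.0702 of the mass, i.e. 7.02%.

7.02 wt%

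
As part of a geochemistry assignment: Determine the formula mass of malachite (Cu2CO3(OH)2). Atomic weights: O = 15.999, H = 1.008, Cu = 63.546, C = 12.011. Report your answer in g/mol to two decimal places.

Cu: 2 × 63.546 = 127.0920
C: 1 × 12.011 = 12.0110
O: 5 × 15.999 = 79.9950
H: 2 × 1.008 = 2.0160
Summing the contributions gives the formula mass.

221.11 g/mol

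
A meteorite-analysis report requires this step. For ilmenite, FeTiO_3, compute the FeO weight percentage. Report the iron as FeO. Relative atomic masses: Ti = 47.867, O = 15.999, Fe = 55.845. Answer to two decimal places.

Molar mass of FeTiO_3 = 1·55.845 + 1·47.867 + 3·15.999 = 151.709 g/mol.
Each formula unit contains 1 Fe, equivalent to 1/1 = 1.0000 mol FeO.
M(FeO) = 1×55.845 + 1×15.999 = 71.844 g/mol.
Mass of FeO per formula unit = 1.0000 × 71.844 = 71.844 g.
FeO wt% = 71.844 / 151.709 × 100 = 47.36%.

47.36 wt%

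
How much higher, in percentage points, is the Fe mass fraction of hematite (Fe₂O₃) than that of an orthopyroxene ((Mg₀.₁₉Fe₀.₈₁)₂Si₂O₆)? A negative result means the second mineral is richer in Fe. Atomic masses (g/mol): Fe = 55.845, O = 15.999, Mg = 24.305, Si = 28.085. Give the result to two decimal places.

First mineral: 111.690 g Fe in 159.687 g formula = 69.94 wt% Fe.
Second mineral: 90.469 g Fe in 251.869 g formula = 35.92 wt% Fe.
69.94% − 35.92% gives a difference of 34.02 percentage points.

34.02 percentage points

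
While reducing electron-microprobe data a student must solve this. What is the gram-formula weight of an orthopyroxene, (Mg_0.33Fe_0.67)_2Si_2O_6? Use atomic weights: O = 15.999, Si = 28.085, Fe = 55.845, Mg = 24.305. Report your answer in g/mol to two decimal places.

243.04 g/mol

M = 0.66×24.305 + 1.34×55.845 + 2×28.085 + 6×15.999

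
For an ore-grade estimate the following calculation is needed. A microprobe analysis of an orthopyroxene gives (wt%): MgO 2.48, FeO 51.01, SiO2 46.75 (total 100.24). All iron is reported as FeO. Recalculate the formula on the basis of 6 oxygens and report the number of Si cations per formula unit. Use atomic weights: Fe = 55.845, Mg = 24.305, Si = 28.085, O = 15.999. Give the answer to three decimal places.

MgO: 2.48/40.304 = 0.06153 mol → 0.06153 mol Mg, 0.06153 mol O.
FeO: 51.01/71.844 = 0.71001 mol → 0.71001 mol Fe, 0.71001 mol O.
SiO2: 46.75/60.083 = 0.77809 mol → 0.77809 mol Si, 1.55618 mol O.
Total oxygen = 2.32772 mol. Normalization factor = 6/2.32772 = 2.57763.
Si per 6 O = 0.77809 × 2.57763 = 2.006.

2.006 Si apfu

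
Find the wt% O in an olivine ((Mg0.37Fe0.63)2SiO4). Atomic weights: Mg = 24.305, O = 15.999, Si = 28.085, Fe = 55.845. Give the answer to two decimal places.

M((Mg0.37Fe0.63)2SiO4) = 180.431 g/mol.
O contributes 4 × 15.999 = 63.996 g per mole.
63.996/180.431 = 0.3547 → 35.47%.

35.47 mass %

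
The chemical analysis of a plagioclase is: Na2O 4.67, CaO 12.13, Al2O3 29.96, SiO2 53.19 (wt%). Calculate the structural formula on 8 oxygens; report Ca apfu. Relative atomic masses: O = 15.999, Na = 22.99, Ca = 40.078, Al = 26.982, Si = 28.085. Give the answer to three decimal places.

0.588 Ca apfu

Na2O: 4.67/61.979 = 0.07535 mol → 0.15070 mol Na, 0.07535 mol O.
CaO: 12.13/56.077 = 0.21631 mol → 0.21631 mol Ca, 0.21631 mol O.
Al2O3: 29.96/101.961 = 0.29384 mol → 0.58768 mol Al, 0.88152 mol O.
SiO2: 53.19/60.083 = 0.88528 mol → 0.88528 mol Si, 1.77056 mol O.
Total oxygen = 2.94374 mol. Normalization factor = 8/2.94374 = 2.71763.
Ca per 8 O = 0.21631 × 2.71763 = 0.588.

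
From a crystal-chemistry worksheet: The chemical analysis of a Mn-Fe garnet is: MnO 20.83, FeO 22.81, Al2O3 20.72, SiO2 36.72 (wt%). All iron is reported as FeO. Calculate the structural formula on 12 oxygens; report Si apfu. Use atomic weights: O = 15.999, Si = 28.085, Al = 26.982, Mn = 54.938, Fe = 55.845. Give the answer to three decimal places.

3.002 Si apfu

MnO: 20.83/70.937 = 0.29364 mol → 0.29364 mol Mn, 0.29364 mol O.
FeO: 22.81/71.844 = 0.31749 mol → 0.31749 mol Fe, 0.31749 mol O.
Al2O3: 20.72/101.961 = 0.20321 mol → 0.40642 mol Al, 0.60963 mol O.
SiO2: 36.72/60.083 = 0.61115 mol → 0.61115 mol Si, 1.22230 mol O.
Total oxygen = 2.44306 mol. Normalization factor = 12/2.44306 = 4.91187.
Si per 12 O = 0.61115 × 4.91187 = 3.002.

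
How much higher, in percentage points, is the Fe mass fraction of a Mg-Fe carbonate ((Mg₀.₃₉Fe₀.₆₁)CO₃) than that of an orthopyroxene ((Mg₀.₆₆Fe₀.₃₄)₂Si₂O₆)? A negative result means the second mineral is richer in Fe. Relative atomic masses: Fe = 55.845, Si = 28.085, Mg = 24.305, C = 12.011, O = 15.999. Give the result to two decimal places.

15.81 percentage points

First mineral: 34.065 g Fe in 103.552 g formula = 32.90 wt% Fe.
Second mineral: 37.975 g Fe in 222.221 g formula = 17.09 wt% Fe.
32.90% − 17.09% gives a difference of 15.81 percentage points.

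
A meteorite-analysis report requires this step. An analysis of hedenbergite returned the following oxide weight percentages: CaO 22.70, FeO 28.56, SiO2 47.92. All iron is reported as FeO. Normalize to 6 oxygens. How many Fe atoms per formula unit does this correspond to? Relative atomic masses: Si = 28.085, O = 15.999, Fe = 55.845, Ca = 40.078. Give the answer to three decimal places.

CaO (M=56.077): mol = 0.40480; Ca = 0.40480, O = 0.40480.
FeO (M=71.844): mol = 0.39753; Fe = 0.39753, O = 0.39753.
SiO2 (M=60.083): mol = 0.79756; Si = 0.79756, O = 1.59512.
ΣO = 2.39745; factor = 6/ΣO = 2.50266.
Fe apfu = 0.39753 × 2.50266 = 0.995.

0.995 Fe apfu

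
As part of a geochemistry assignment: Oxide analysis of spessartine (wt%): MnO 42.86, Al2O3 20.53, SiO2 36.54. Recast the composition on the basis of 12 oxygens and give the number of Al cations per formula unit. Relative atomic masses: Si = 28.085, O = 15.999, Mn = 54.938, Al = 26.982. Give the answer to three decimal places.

42.86 wt% MnO ÷ 70.937 g/mol = 0.60420 mol, giving 0.60420 Mn and 0.60420 O.
20.53 wt% Al2O3 ÷ 101.961 g/mol = 0.20135 mol, giving 0.40270 Al and 0.60405 O.
36.54 wt% SiO2 ÷ 60.083 g/mol = 0.60816 mol, giving 0.60816 Si and 1.21632 O.
Oxygen sums to 2.42457; scaling by 12/2.42457 = 4.94933 puts the formula on 12 O.
Al: 0.40270 × 4.94933 = 1.993 atoms per formula unit.

1.993 Al apfu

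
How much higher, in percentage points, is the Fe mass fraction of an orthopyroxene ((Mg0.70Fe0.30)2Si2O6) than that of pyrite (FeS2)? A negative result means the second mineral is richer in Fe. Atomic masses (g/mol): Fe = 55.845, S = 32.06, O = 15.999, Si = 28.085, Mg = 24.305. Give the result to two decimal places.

First mineral: 33.507 g Fe in 219.698 g formula = 15.25 wt% Fe.
Second mineral: 55.845 g Fe in 119.965 g formula = 46.55 wt% Fe.
15.25% − 46.55% gives a difference of -31.30 percentage points.

-31.30 percentage points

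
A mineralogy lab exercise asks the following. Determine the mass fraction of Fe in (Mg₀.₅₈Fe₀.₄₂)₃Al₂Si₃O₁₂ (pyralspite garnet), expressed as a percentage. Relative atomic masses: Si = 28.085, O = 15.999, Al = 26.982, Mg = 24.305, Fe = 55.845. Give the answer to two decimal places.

15.89 mass %

M((Mg₀.₅₈Fe₀.₄₂)₃Al₂Si₃O₁₂) = 442.862 g/mol.
Fe contributes 1.26 × 55.845 = 70.365 g per mole.
70.365/442.862 = 0.1589 → 15.89%.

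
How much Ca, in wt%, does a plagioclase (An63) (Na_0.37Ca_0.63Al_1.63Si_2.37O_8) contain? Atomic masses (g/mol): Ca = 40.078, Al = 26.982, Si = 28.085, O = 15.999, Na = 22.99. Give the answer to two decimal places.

9.27 wt%

Molar mass of Na_0.37Ca_0.63Al_1.63Si_2.37O_8: 0.37*22.99 + 0.63*40.078 + 1.63*26.982 + 2.37*28.085 + 8*15.999 = 272.290 g/mol.
Mass of Ca per formula unit: 0.63 × 40.078 = 25.249 g.
Weight fraction Ca = 25.249 / 272.290 = 0.0927.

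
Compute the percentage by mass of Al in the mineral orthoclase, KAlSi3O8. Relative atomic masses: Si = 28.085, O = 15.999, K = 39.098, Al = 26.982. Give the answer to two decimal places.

M(KAlSi3O8) = 278.327 g/mol.
Al contributes 1 × 26.982 = 26.982 g per mole.
26.982/278.327 = 0.0969 → 9.69%.

9.69 mass %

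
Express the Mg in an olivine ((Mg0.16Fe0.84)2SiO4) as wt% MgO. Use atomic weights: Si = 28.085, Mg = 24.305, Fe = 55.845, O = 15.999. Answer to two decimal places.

M((Mg0.16Fe0.84)2SiO4) = 193.678 g/mol; M(MgO) = 40.304 g/mol.
Moles MgO per formula unit = 0.32 Mg ÷ 1 = 0.3200.
MgO fraction = (0.3200 × 40.304) / 193.678 = 12.897/193.678 = 0.0666.

6.66 wt%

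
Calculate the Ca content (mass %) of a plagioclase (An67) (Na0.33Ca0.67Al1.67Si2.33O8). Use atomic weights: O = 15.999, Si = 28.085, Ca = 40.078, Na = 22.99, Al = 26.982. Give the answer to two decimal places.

M(Na0.33Ca0.67Al1.67Si2.33O8) = 272.929 g/mol.
Ca contributes 0.67 × 40.078 = 26.852 g per mole.
26.852/272.929 = 0.0984 → 9.84%.

9.84 mass %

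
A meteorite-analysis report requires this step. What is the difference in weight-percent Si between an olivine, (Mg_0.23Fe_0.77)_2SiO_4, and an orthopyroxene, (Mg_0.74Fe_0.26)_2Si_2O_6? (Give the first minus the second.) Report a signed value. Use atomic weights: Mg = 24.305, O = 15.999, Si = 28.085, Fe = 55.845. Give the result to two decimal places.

-11.02 percentage points

M((Mg_0.23Fe_0.77)_2SiO_4) = 189.263 g/mol, so wt% Si = 28.085/189.263 × 100 = 14.84%.
M((Mg_0.74Fe_0.26)_2Si_2O_6) = 217.175 g/mol, so wt% Si = 56.170/217.175 × 100 = 25.86%.
14.84 − 25.86 = -11.02 pp.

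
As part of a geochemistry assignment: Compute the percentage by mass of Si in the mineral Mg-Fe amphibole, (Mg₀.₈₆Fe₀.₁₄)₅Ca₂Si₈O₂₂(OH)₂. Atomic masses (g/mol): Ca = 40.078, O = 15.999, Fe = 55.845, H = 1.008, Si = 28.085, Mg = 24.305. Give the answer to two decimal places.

26.93 mass %

Molar mass of (Mg₀.₈₆Fe₀.₁₄)₅Ca₂Si₈O₂₂(OH)₂: 4.30*24.305 + 0.70*55.845 + 2*40.078 + 8*28.085 + 24*15.999 + 2*1.008 = 834.431 g/mol.
Mass of Si per formula unit: 8 × 28.085 = 224.680 g.
Weight fraction Si = 224.680 / 834.431 = 0.2693.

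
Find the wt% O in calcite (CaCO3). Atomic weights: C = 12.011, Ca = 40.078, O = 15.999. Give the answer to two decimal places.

M(CaCO3) = 100.086 g/mol.
O contributes 3 × 15.999 = 47.997 g per mole.
47.997/100.086 = 0.4796 → 47.96%.

47.96 wt%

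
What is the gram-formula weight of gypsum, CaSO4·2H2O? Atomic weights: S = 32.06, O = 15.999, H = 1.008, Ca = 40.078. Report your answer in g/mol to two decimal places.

172.16 g/mol

The formula mass is the sum 1*40.078 + 1*32.06 + 6*15.999 + 4*1.008.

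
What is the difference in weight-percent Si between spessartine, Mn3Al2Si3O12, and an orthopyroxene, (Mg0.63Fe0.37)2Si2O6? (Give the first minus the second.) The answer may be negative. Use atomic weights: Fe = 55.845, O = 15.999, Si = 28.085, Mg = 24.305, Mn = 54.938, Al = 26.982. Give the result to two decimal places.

Si in Mn3Al2Si3O12: molar mass 495.021 g/mol; 3×28.085 = 84.255 g → 17.02 wt%.
Si in (Mg0.63Fe0.37)2Si2O6: molar mass 224.114 g/mol; 2×28.085 = 56.170 g → 25.06 wt%.
Difference = 17.02 − 25.06 = -8.04 percentage points.

-8.04 percentage points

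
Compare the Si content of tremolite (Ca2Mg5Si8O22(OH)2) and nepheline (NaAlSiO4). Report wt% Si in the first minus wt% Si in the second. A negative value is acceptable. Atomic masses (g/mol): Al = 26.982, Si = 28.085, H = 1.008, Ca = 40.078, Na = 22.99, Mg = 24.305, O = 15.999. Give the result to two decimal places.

Si in Ca2Mg5Si8O22(OH)2: molar mass 812.353 g/mol; 8×28.085 = 224.680 g → 27.66 wt%.
Si in NaAlSiO4: molar mass 142.053 g/mol; 1×28.085 = 28.085 g → 19.77 wt%.
Difference = 27.66 − 19.77 = 7.89 percentage points.

7.89 percentage points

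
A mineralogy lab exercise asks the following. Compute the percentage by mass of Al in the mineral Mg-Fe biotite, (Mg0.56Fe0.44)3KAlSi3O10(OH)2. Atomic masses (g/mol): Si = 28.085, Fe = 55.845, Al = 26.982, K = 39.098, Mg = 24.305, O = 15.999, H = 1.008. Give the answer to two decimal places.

5.88 weight percent

Molar mass of (Mg0.56Fe0.44)3KAlSi3O10(OH)2: 1.68*24.305 + 1.32*55.845 + 1*39.098 + 1*26.982 + 3*28.085 + 12*15.999 + 2*1.008 = 458.887 g/mol.
Mass of Al per formula unit: 1 × 26.982 = 26.982 g.
Weight fraction Al = 26.982 / 458.887 = 0.0588.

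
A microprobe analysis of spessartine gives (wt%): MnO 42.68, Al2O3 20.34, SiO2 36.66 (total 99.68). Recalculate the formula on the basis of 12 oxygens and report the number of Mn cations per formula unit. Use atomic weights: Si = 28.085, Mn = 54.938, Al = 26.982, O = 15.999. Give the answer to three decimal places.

MnO: 42.68/70.937 = 0.60166 mol → 0.60166 mol Mn, 0.60166 mol O.
Al2O3: 20.34/101.961 = 0.19949 mol → 0.39898 mol Al, 0.59847 mol O.
SiO2: 36.66/60.083 = 0.61016 mol → 0.61016 mol Si, 1.22032 mol O.
Total oxygen = 2.42045 mol. Normalization factor = 12/2.42045 = 4.95776.
Mn per 12 O = 0.60166 × 4.95776 = 2.983.

2.983 Mn apfu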